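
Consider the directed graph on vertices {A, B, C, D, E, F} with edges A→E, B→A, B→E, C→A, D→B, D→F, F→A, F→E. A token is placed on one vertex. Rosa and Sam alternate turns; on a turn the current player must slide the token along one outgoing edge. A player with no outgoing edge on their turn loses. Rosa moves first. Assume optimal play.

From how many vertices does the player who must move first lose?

3

Work bottom-up. With no move the player to move loses. Otherwise the position is W if at least one move leads to an L position for the opponent, and L if every move leads to a W.
Every edge goes from a vertex to one that appears earlier in the order E, A, F, B, C, D, so processing vertices in that order labels each vertex after all of its successors.
E: no outgoing edge → L
A: can move to E, which is L ⇒ W
F: can move to E, which is L ⇒ W
B: can move to E, which is L ⇒ W
C: the only move is to A(W), a W ⇒ L
D: moves to B(W), F(W); every one is W ⇒ L
The L vertices are C, D, E; that is 3 in all.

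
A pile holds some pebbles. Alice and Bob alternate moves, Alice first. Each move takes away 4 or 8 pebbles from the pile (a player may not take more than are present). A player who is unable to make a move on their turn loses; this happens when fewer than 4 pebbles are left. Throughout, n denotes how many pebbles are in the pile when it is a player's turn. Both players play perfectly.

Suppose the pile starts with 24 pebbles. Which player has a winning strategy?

Work bottom-up. With no move the player to move loses. Otherwise the position is W if at least one move leads to an L position for the opponent, and L if every move leads to a W.
n=0: no move → L
n=1: no move → L
n=2: no move → L
n=3: no move → L
n=4: reaches L-position 0 → W
n=5: reaches L-position 1 → W
n=6: reaches L-position 2 → W
n=7: reaches L-position 3 → W
n=8: reaches L-position 0 → W
n=9: reaches L-position 1 → W
n=10: reaches L-position 2 → W
n=11: reaches L-position 3 → W
n=12: only reaches 8(W), 4(W), all W → L
n=13: only reaches 9(W), 5(W), all W → L
n=14: only reaches 10(W), 6(W), all W → L
n=15: only reaches 11(W), 7(W), all W → L
n=16: reaches L-position 12 → W
n=17: reaches L-position 13 → W
n=18: reaches L-position 14 → W
n=19: reaches L-position 15 → W
n=20: reaches L-position 12 → W
n=21: reaches L-position 13 → W
n=22: reaches L-position 14 → W
n=23: reaches L-position 15 → W
n=24: only reaches 20(W), 16(W), all W → L
The starting position 24 is L: whatever Alice does, the opponent receives a W position.

Bob wins.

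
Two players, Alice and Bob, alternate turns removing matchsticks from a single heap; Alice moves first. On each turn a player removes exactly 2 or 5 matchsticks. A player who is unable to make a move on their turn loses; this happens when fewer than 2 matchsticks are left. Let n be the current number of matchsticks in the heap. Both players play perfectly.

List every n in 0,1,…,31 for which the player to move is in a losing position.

0, 1, 4, 7, 8, 11, 14, 15, 18, 21, 22, 25, 28, 29

Compute win/loss labels from the base case upward. A position with no move is L. Any other position is W if it can reach an L in one move, else L.
n=0: no move → L
n=1: no move → L
n=2: reaches L-position 0 → W
n=3: reaches L-position 1 → W
n=4: only reaches 2(W), which is W → L
n=5: reaches L-position 0 → W
n=6: reaches L-position 4 → W
n=7: only reaches 5(W), 2(W), all W → L
n=8: only reaches 6(W), 3(W), all W → L
n=9: reaches L-position 7 → W
n=10: reaches L-position 8 → W
n=11: only reaches 9(W), 6(W), all W → L
n=12: reaches L-position 7 → W
n=13: reaches L-position 11 → W
n=14: only reaches 12(W), 9(W), all W → L
n=15: only reaches 13(W), 10(W), all W → L
n=16: reaches L-position 14 → W
n=17: reaches L-position 15 → W
n=18: only reaches 16(W), 13(W), all W → L
n=19: reaches L-position 14 → W
n=20: reaches L-position 18 → W
n=21: only reaches 19(W), 16(W), all W → L
n=22: only reaches 20(W), 17(W), all W → L
n=23: reaches L-position 21 → W
n=24: reaches L-position 22 → W
n=25: only reaches 23(W), 20(W), all W → L
n=26: reaches L-position 21 → W
n=27: reaches L-position 25 → W
n=28: only reaches 26(W), 23(W), all W → L
n=29: only reaches 27(W), 24(W), all W → L
n=30: reaches L-position 28 → W
n=31: reaches L-position 29 → W
Reading off the rows marked L gives the requested list; there are 14 such values of n.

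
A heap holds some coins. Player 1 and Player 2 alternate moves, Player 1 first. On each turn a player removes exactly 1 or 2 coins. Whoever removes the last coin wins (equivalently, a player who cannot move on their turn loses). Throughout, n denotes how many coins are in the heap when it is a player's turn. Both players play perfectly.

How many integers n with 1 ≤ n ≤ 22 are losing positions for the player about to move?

Compute win/loss labels from the base case upward. A position with no move is L. Any other position is W if it can reach an L in one move, else L.
n=0: no move → L
n=1: W (go to 0, an L position)
n=2: W (go to 0, an L position)
n=3: L (options 2(W), 1(W) are all W)
n=4: W (go to 3, an L position)
n=5: W (go to 3, an L position)
n=6: L (options 5(W), 4(W) are all W)
n=7: W (go to 6, an L position)
n=8: W (go to 6, an L position)
n=9: L (options 8(W), 7(W) are all W)
n=10: W (go to 9, an L position)
n=11: W (go to 9, an L position)
n=12: L (options 11(W), 10(W) are all W)
n=13: W (go to 12, an L position)
n=14: W (go to 12, an L position)
n=15: L (options 14(W), 13(W) are all W)
n=16: W (go to 15, an L position)
n=17: W (go to 15, an L position)
n=18: L (options 17(W), 16(W) are all W)
n=19: W (go to 18, an L position)
n=20: W (go to 18, an L position)
n=21: L (options 20(W), 19(W) are all W)
n=22: W (go to 21, an L position)
L entries with 1 ≤ n ≤ 22 (n=0 is outside the asked range and is not counted): n = 3, 6, 9, 12, 15, 18, 21; that makes 7.

7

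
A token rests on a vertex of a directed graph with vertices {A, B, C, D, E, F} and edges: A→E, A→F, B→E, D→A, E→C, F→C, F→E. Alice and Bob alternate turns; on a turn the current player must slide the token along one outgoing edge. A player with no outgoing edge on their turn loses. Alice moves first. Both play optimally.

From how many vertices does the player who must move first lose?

Use the standard recursion: the mover loses at a terminal position; elsewhere, the mover wins exactly when some move hands the opponent an L position.
Every edge goes from a vertex to one that appears earlier in the order C, E, F, A, B, D, so processing vertices in that order labels each vertex after all of its successors.
C: no outgoing edge → L
E: can move to C, which is L ⇒ W
F: can move to C, which is L ⇒ W
A: moves to F(W), E(W); every one is W ⇒ L
B: the only move is to E(W), a W ⇒ L
D: can move to A, which is L ⇒ W
The L vertices are A, B, C; that is 3 in all.

3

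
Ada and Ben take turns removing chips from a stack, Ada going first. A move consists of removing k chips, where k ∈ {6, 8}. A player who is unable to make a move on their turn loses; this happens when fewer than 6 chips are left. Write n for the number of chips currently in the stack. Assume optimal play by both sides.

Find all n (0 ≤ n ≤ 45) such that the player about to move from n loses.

Label each position W (a win for the player to move) or L (a loss). A position with no legal move is L; any other position is W exactly when some move reaches an L, and L when every move reaches a W.
n=0: no move → L
n=1: no move → L
n=2: no move → L
n=3: no move → L
n=4: no move → L
n=5: no move → L
n=6: W (go to 0, an L position)
n=7: W (go to 1, an L position)
n=8: W (go to 2, an L position)
n=9: W (go to 3, an L position)
n=10: W (go to 4, an L position)
n=11: W (go to 5, an L position)
n=12: W (go to 4, an L position)
n=13: W (go to 5, an L position)
n=14: L (options 8(W), 6(W) are all W)
n=15: L (options 9(W), 7(W) are all W)
n=16: L (options 10(W), 8(W) are all W)
n=17: L (options 11(W), 9(W) are all W)
n=18: L (options 12(W), 10(W) are all W)
n=19: L (options 13(W), 11(W) are all W)
n=20: W (go to 14, an L position)
n=21: W (go to 15, an L position)
n=22: W (go to 16, an L position)
n=23: W (go to 17, an L position)
n=24: W (go to 18, an L position)
n=25: W (go to 19, an L position)
n=26: W (go to 18, an L position)
n=27: W (go to 19, an L position)
n=28: L (options 22(W), 20(W) are all W)
n=29: L (options 23(W), 21(W) are all W)
n=30: L (options 24(W), 22(W) are all W)
n=31: L (options 25(W), 23(W) are all W)
n=32: L (options 26(W), 24(W) are all W)
n=33: L (options 27(W), 25(W) are all W)
n=34: W (go to 28, an L position)
n=35: W (go to 29, an L position)
n=36: W (go to 30, an L position)
n=37: W (go to 31, an L position)
n=38: W (go to 32, an L position)
n=39: W (go to 33, an L position)
n=40: W (go to 32, an L position)
n=41: W (go to 33, an L position)
n=42: L (options 36(W), 34(W) are all W)
n=43: L (options 37(W), 35(W) are all W)
n=44: L (options 38(W), 36(W) are all W)
n=45: L (options 39(W), 37(W) are all W)
The losing starting values of n are exactly the entries labelled L in this table (22 of them).

0, 1, 2, 3, 4, 5, 14, 15, 16, 17, 18, 19, 28, 29, 30, 31, 32, 33, 42, 43, 44, 45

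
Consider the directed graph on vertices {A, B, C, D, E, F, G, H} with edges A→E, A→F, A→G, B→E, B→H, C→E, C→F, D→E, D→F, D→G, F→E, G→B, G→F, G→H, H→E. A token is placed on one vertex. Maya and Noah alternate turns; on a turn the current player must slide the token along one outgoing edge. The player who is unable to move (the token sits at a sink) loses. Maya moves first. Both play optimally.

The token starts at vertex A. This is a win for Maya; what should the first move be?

Move to G.

Classify positions by backward induction: terminal positions (no move available) are L. From any other position, the mover wins iff some move reaches an L.
Every edge goes from a vertex to one that appears earlier in the order E, F, H, B, G, C, D, A, so processing vertices in that order labels each vertex after all of its successors.
E: no outgoing edge → L
F: →E(L), so W
H: →E(L), so W
B: →E(L), so W
G: →B(W), H(W), F(W) — all W, so L
C: →E(L), so W
D: →G(L), so W
A: →G(L), so W
From A, the L positions reachable in one move are: G, E. Any move reaching one of these is winning.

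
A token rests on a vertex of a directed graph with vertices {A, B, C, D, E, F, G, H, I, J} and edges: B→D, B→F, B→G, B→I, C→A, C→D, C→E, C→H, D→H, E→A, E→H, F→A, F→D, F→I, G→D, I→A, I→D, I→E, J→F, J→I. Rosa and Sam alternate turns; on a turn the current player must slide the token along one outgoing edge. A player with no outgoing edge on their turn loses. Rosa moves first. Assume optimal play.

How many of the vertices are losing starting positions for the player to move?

4

Build the W/L table. Terminal = L. A non-terminal position is W if it has a move to some L; otherwise it is L.
Every edge goes from a vertex to one that appears earlier in the order H, A, E, D, I, C, F, G, B, J, so processing vertices in that order labels each vertex after all of its successors.
H: no outgoing edge → L
A: no outgoing edge → L
E: W (go to A, an L position)
D: W (go to H, an L position)
I: W (go to A, an L position)
C: W (go to A, an L position)
F: W (go to A, an L position)
G: L (sole option D(W) is W)
B: W (go to G, an L position)
J: L (options F(W), I(W) are all W)
The L vertices are A, G, H, J; that is 4 in all.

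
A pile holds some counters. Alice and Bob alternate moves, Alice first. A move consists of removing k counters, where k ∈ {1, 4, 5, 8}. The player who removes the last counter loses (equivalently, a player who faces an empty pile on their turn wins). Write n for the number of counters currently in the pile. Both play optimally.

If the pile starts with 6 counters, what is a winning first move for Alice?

Remove 5, leaving 1.

Compute win/loss labels from the base case upward. A position with no move is W. Any other position is W if it can reach an L in one move, else L.
n=0: no move; the opponent has just taken the last counter and therefore loses → W
n=1: only reaches 0(W), which is W → L
n=2: reaches L-position 1 → W
n=3: only reaches 2(W), which is W → L
n=4: reaches L-position 3 → W
n=5: reaches L-position 1 → W
n=6: reaches L-position 1 → W
From 6, the L positions reachable in one move are: 1.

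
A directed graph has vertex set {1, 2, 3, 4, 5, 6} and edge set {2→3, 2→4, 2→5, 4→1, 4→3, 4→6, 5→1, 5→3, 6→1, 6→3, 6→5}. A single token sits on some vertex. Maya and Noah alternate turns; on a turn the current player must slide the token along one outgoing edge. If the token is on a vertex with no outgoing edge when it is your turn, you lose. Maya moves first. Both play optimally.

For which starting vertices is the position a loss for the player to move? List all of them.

1, 3

Label each position W (a win for the player to move) or L (a loss). A position with no legal move is L; any other position is W exactly when some move reaches an L, and L when every move reaches a W.
Every edge goes from a vertex to one that appears earlier in the order 3, 1, 5, 6, 4, 2, so processing vertices in that order labels each vertex after all of its successors.
3: no outgoing edge → L
1: no outgoing edge → L
5: reaches L-position 1 → W
6: reaches L-position 1 → W
4: reaches L-position 1 → W
2: reaches L-position 3 → W
The losing starting vertices are exactly the entries labelled L in this table (2 of them).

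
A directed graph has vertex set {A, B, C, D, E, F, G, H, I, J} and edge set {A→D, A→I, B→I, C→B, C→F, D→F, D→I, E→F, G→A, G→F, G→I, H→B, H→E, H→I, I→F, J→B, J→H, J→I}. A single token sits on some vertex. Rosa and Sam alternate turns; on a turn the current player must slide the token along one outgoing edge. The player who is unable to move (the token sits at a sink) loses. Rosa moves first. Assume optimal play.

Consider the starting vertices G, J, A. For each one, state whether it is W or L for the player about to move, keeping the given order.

Positions with no move are L. A position that does have a move is losing for the player to move precisely when every available move leads to a winning position for the opponent. Fill in the labels:
Every edge goes from a vertex to one that appears earlier in the order F, I, B, D, E, A, H, C, J, G, so processing vertices in that order labels each vertex after all of its successors.
F: no outgoing edge → L
I: reaches L-position F → W
B: only reaches I(W), which is W → L
D: reaches L-position F → W
E: reaches L-position F → W
A: only reaches D(W), I(W), all W → L
H: reaches L-position B → W
C: reaches L-position B → W
J: reaches L-position B → W
G: reaches L-position A → W

G: W, J: W, A: L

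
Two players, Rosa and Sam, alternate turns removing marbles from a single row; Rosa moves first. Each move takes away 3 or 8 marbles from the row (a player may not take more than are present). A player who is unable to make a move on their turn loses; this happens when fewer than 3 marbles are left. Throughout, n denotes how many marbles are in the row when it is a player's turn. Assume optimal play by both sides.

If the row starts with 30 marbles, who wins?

Rosa wins.

Positions with no move are L. A position that does have a move is losing for the player to move precisely when every available move leads to a winning position for the opponent. Fill in the labels:
n=0: no move → L
n=1: no move → L
n=2: no move → L
n=3: W (go to 0, an L position)
n=4: W (go to 1, an L position)
n=5: W (go to 2, an L position)
n=6: L (sole option 3(W) is W)
n=7: L (sole option 4(W) is W)
n=8: W (go to 0, an L position)
n=9: W (go to 6, an L position)
n=10: W (go to 7, an L position)
n=11: L (options 8(W), 3(W) are all W)
n=12: L (options 9(W), 4(W) are all W)
n=13: L (options 10(W), 5(W) are all W)
n=14: W (go to 11, an L position)
n=15: W (go to 12, an L position)
n=16: W (go to 13, an L position)
n=17: L (options 14(W), 9(W) are all W)
n=18: L (options 15(W), 10(W) are all W)
n=19: W (go to 11, an L position)
n=20: W (go to 17, an L position)
n=21: W (go to 18, an L position)
n=22: L (options 19(W), 14(W) are all W)
n=23: L (options 20(W), 15(W) are all W)
n=24: L (options 21(W), 16(W) are all W)
n=25: W (go to 22, an L position)
n=26: W (go to 23, an L position)
n=27: W (go to 24, an L position)
n=28: L (options 25(W), 20(W) are all W)
n=29: L (options 26(W), 21(W) are all W)
n=30: W (go to 22, an L position)
The starting position 30 is W: Rosa should remove 8, leaving 22, handing over an L position.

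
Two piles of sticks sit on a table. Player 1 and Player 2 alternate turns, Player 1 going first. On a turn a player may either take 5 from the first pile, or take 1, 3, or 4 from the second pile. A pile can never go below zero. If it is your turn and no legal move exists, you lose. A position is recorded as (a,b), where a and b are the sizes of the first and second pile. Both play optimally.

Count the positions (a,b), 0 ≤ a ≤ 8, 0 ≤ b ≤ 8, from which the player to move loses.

27

Compute win/loss labels from the base case upward. A position with no move is L. Any other position is W if it can reach an L in one move, else L.
Every move lowers a or b (never raises either), so fill the grid row by row in increasing a, and left to right within a row: each cell's successors are then already labelled.
      b=0  b=1  b=2  b=3  b=4  b=5  b=6  b=7  b=8
a=0:    L    W    L    W    W    W    W    L    W
a=1:    L    W    L    W    W    W    W    L    W
a=2:    L    W    L    W    W    W    W    L    W
a=3:    L    W    L    W    W    W    W    L    W
a=4:    L    W    L    W    W    W    W    L    W
a=5:    W    L    W    L    W    W    W    W    L
a=6:    W    L    W    L    W    W    W    W    L
a=7:    W    L    W    L    W    W    W    W    L
a=8:    W    L    W    L    W    W    W    W    L
Cells with no legal move (terminal, hence L): (0,0), (1,0), (2,0), (3,0), (4,0).
The remaining L cells, each justified by listing all of its moves:
(0,2): only reaches (0,1)(W), which is W → L
(0,7): only reaches (0,6)(W), (0,4)(W), (0,3)(W), all W → L
(1,2): only reaches (1,1)(W), which is W → L
(1,7): only reaches (1,6)(W), (1,4)(W), (1,3)(W), all W → L
(2,2): only reaches (2,1)(W), which is W → L
(2,7): only reaches (2,6)(W), (2,4)(W), (2,3)(W), all W → L
(3,2): only reaches (3,1)(W), which is W → L
(3,7): only reaches (3,6)(W), (3,4)(W), (3,3)(W), all W → L
(4,2): only reaches (4,1)(W), which is W → L
(4,7): only reaches (4,6)(W), (4,4)(W), (4,3)(W), all W → L
(5,1): only reaches (0,1)(W), (5,0)(W), all W → L
(5,3): only reaches (0,3)(W), (5,2)(W), (5,0)(W), all W → L
(5,8): only reaches (0,8)(W), (5,7)(W), (5,5)(W), (5,4)(W), all W → L
(6,1): only reaches (1,1)(W), (6,0)(W), all W → L
(6,3): only reaches (1,3)(W), (6,2)(W), (6,0)(W), all W → L
(6,8): only reaches (1,8)(W), (6,7)(W), (6,5)(W), (6,4)(W), all W → L
(7,1): only reaches (2,1)(W), (7,0)(W), all W → L
(7,3): only reaches (2,3)(W), (7,2)(W), (7,0)(W), all W → L
(7,8): only reaches (2,8)(W), (7,7)(W), (7,5)(W), (7,4)(W), all W → L
(8,1): only reaches (3,1)(W), (8,0)(W), all W → L
(8,3): only reaches (3,3)(W), (8,2)(W), (8,0)(W), all W → L
(8,8): only reaches (3,8)(W), (8,7)(W), (8,5)(W), (8,4)(W), all W → L
Every other cell has at least one move into one of the L cells above, so it is W.
L cells per row: a=0: 3, a=1: 3, a=2: 3, a=3: 3, a=4: 3, a=5: 3, a=6: 3, a=7: 3, a=8: 3; total 27.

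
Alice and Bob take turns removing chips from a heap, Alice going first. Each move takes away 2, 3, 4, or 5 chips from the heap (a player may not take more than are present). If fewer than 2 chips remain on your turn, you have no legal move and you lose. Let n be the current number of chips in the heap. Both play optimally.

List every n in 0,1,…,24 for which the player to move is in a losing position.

0, 1, 7, 8, 14, 15, 21, 22

Positions with no move are L. A position that does have a move is losing for the player to move precisely when every available move leads to a winning position for the opponent. Fill in the labels:
n=0: no move → L
n=1: no move → L
n=2: reaches L-position 0 → W
n=3: reaches L-position 1 → W
n=4: reaches L-position 1 → W
n=5: reaches L-position 1 → W
n=6: reaches L-position 1 → W
n=7: only reaches 5(W), 4(W), 3(W), 2(W), all W → L
n=8: only reaches 6(W), 5(W), 4(W), 3(W), all W → L
n=9: reaches L-position 7 → W
n=10: reaches L-position 8 → W
n=11: reaches L-position 8 → W
n=12: reaches L-position 8 → W
n=13: reaches L-position 8 → W
n=14: only reaches 12(W), 11(W), 10(W), 9(W), all W → L
n=15: only reaches 13(W), 12(W), 11(W), 10(W), all W → L
n=16: reaches L-position 14 → W
n=17: reaches L-position 15 → W
n=18: reaches L-position 15 → W
n=19: reaches L-position 15 → W
n=20: reaches L-position 15 → W
n=21: only reaches 19(W), 18(W), 17(W), 16(W), all W → L
n=22: only reaches 20(W), 19(W), 18(W), 17(W), all W → L
n=23: reaches L-position 21 → W
n=24: reaches L-position 22 → W
Reading off the rows marked L gives the requested list; there are 8 such values of n.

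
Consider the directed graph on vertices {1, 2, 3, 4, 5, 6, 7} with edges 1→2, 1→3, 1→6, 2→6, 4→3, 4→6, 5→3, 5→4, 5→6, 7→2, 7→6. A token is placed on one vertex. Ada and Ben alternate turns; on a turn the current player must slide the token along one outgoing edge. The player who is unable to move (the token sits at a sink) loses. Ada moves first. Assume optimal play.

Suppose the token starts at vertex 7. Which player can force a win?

Build the W/L table. Terminal = L. A non-terminal position is W if it has a move to some L; otherwise it is L.
Every edge goes from a vertex to one that appears earlier in the order 6, 3, 4, 2, 5, 1, 7, so processing vertices in that order labels each vertex after all of its successors.
6: no outgoing edge → L
3: no outgoing edge → L
4: reaches L-position 3 → W
2: reaches L-position 6 → W
5: reaches L-position 3 → W
1: reaches L-position 3 → W
7: reaches L-position 6 → W
The starting position 7 is W: Ada should move to 6, handing over an L position.

Ada wins.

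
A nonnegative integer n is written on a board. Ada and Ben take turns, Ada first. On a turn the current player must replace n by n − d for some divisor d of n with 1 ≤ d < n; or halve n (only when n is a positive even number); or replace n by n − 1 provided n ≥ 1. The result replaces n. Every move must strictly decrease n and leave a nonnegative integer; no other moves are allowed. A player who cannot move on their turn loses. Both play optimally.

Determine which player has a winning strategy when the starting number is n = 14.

Work bottom-up. With no move the player to move loses. Otherwise the position is W if at least one move leads to an L position for the opponent, and L if every move leads to a W.
n=0: no move → L
n=1: W (go to 0, an L position)
n=2: L (sole option 1(W) is W)
n=3: W (go to 2, an L position)
n=4: W (go to 2, an L position)
n=5: L (sole option 4(W) is W)
n=6: W (go to 5, an L position)
n=7: L (sole option 6(W) is W)
n=8: W (go to 7, an L position)
n=9: L (options 6(W), 8(W) are all W)
n=10: W (go to 5, an L position)
n=11: L (sole option 10(W) is W)
n=12: W (go to 9, an L position)
n=13: L (sole option 12(W) is W)
n=14: W (go to 7, an L position)
The starting position 14 is W: Ada should move to 7, handing over an L position.

Ada wins.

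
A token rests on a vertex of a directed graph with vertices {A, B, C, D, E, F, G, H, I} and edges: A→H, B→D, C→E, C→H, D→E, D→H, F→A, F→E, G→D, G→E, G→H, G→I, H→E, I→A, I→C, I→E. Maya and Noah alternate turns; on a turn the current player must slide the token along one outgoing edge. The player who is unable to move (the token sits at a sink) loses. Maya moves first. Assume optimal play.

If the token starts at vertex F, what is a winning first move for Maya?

Compute win/loss labels from the base case upward. A position with no move is L. Any other position is W if it can reach an L in one move, else L.
Every edge goes from a vertex to one that appears earlier in the order E, H, C, A, D, I, B, G, F, so processing vertices in that order labels each vertex after all of its successors.
E: no outgoing edge → L
H: →E(L), so W
C: →E(L), so W
A: →H(W) only, which is W, so L
D: →E(L), so W
I: →A(L), so W
B: →D(W) only, which is W, so L
G: →E(L), so W
F: →A(L), so W
From F, the L positions reachable in one move are: A, E. Any move reaching one of these is winning.

Move to A.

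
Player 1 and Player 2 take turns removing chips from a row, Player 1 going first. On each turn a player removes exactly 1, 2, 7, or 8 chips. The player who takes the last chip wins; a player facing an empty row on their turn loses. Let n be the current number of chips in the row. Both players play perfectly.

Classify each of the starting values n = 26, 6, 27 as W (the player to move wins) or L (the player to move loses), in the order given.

26: W, 6: L, 27: L

Compute win/loss labels from the base case upward. A position with no move is L. Any other position is W if it can reach an L in one move, else L.
n=0: no move → L
n=1: →0(L), so W
n=2: →0(L), so W
n=3: →2(W), 1(W) — all W, so L
n=4: →3(L), so W
n=5: →3(L), so W
n=6: →5(W), 4(W) — all W, so L
n=7: →6(L), so W
n=8: →6(L), so W
n=9: →8(W), 7(W), 2(W), 1(W) — all W, so L
n=10: →9(L), so W
n=11: →9(L), so W
n=12: →11(W), 10(W), 5(W), 4(W) — all W, so L
n=13: →12(L), so W
n=14: →12(L), so W
n=15: →14(W), 13(W), 8(W), 7(W) — all W, so L
n=16: →15(L), so W
n=17: →15(L), so W
n=18: →17(W), 16(W), 11(W), 10(W) — all W, so L
n=19: →18(L), so W
n=20: →18(L), so W
n=21: →20(W), 19(W), 14(W), 13(W) — all W, so L
n=22: →21(L), so W
n=23: →21(L), so W
n=24: →23(W), 22(W), 17(W), 16(W) — all W, so L
n=25: →24(L), so W
n=26: →24(L), so W
n=27: →26(W), 25(W), 20(W), 19(W) — all W, so L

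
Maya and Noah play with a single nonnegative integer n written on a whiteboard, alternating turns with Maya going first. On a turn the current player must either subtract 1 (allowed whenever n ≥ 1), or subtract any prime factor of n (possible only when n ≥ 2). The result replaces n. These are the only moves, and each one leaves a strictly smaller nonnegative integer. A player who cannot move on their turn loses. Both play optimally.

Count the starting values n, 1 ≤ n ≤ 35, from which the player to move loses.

8

Positions with no move are L. A position that does have a move is losing for the player to move precisely when every available move leads to a winning position for the opponent. Fill in the labels:
n=0: no move → L
n=1: can move to 0, which is L ⇒ W
n=2: can move to 0, which is L ⇒ W
n=3: can move to 0, which is L ⇒ W
n=4: moves to 2(W), 3(W); every one is W ⇒ L
n=5: can move to 0, which is L ⇒ W
n=6: can move to 4, which is L ⇒ W
n=7: can move to 0, which is L ⇒ W
n=8: moves to 6(W), 7(W); every one is W ⇒ L
n=9: can move to 8, which is L ⇒ W
n=10: can move to 8, which is L ⇒ W
n=11: can move to 0, which is L ⇒ W
n=12: moves to 9(W), 10(W), 11(W); every one is W ⇒ L
n=13: can move to 0, which is L ⇒ W
n=14: can move to 12, which is L ⇒ W
n=15: can move to 12, which is L ⇒ W
n=16: moves to 14(W), 15(W); every one is W ⇒ L
n=17: can move to 0, which is L ⇒ W
n=18: can move to 16, which is L ⇒ W
n=19: can move to 0, which is L ⇒ W
n=20: moves to 15(W), 18(W), 19(W); every one is W ⇒ L
n=21: can move to 20, which is L ⇒ W
n=22: can move to 20, which is L ⇒ W
n=23: can move to 0, which is L ⇒ W
n=24: moves to 21(W), 22(W), 23(W); every one is W ⇒ L
n=25: can move to 20, which is L ⇒ W
n=26: can move to 24, which is L ⇒ W
n=27: can move to 24, which is L ⇒ W
n=28: moves to 21(W), 26(W), 27(W); every one is W ⇒ L
n=29: can move to 0, which is L ⇒ W
n=30: can move to 28, which is L ⇒ W
n=31: can move to 0, which is L ⇒ W
n=32: moves to 30(W), 31(W); every one is W ⇒ L
n=33: can move to 32, which is L ⇒ W
n=34: can move to 32, which is L ⇒ W
n=35: can move to 28, which is L ⇒ W
L entries with 1 ≤ n ≤ 35 (n=0 is outside the asked range and is not counted): n = 4, 8, 12, 16, 20, 24, 28, 32; that makes 8.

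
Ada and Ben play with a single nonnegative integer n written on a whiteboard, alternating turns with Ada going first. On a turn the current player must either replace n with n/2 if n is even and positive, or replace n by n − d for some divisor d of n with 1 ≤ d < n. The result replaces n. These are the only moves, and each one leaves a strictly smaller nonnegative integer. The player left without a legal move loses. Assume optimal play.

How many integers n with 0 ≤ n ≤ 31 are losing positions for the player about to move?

Build the W/L table. Terminal = L. A non-terminal position is W if it has a move to some L; otherwise it is L.
n=0: no move → L
n=1: no move → L
n=2: reaches L-position 1 → W
n=3: only reaches 2(W), which is W → L
n=4: reaches L-position 3 → W
n=5: only reaches 4(W), which is W → L
n=6: reaches L-position 3 → W
n=7: only reaches 6(W), which is W → L
n=8: reaches L-position 7 → W
n=9: only reaches 6(W), 8(W), all W → L
n=10: reaches L-position 5 → W
n=11: only reaches 10(W), which is W → L
n=12: reaches L-position 9 → W
n=13: only reaches 12(W), which is W → L
n=14: reaches L-position 7 → W
n=15: only reaches 10(W), 12(W), 14(W), all W → L
n=16: reaches L-position 15 → W
n=17: only reaches 16(W), which is W → L
n=18: reaches L-position 9 → W
n=19: only reaches 18(W), which is W → L
n=20: reaches L-position 15 → W
n=21: only reaches 14(W), 18(W), 20(W), all W → L
n=22: reaches L-position 11 → W
n=23: only reaches 22(W), which is W → L
n=24: reaches L-position 21 → W
n=25: only reaches 20(W), 24(W), all W → L
n=26: reaches L-position 13 → W
n=27: only reaches 18(W), 24(W), 26(W), all W → L
n=28: reaches L-position 21 → W
n=29: only reaches 28(W), which is W → L
n=30: reaches L-position 15 → W
n=31: only reaches 30(W), which is W → L
L entries with 0 ≤ n ≤ 31: n = 0, 1, 3, 5, 7, 9, 11, 13, 15, 17, 19, 21, 23, 25, 27, 29, 31; that makes 17.

17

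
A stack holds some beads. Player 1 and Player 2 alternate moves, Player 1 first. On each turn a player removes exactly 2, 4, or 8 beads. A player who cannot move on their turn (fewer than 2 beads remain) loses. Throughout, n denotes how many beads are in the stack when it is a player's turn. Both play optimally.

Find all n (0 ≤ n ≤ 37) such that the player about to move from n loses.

Use the standard recursion: the mover loses at a terminal position; elsewhere, the mover wins exactly when some move hands the opponent an L position.
n=0: no move → L
n=1: no move → L
n=2: →0(L), so W
n=3: →1(L), so W
n=4: →0(L), so W
n=5: →1(L), so W
n=6: →4(W), 2(W) — all W, so L
n=7: →5(W), 3(W) — all W, so L
n=8: →6(L), so W
n=9: →7(L), so W
n=10: →6(L), so W
n=11: →7(L), so W
n=12: →10(W), 8(W), 4(W) — all W, so L
n=13: →11(W), 9(W), 5(W) — all W, so L
n=14: →12(L), so W
n=15: →13(L), so W
n=16: →12(L), so W
n=17: →13(L), so W
n=18: →16(W), 14(W), 10(W) — all W, so L
n=19: →17(W), 15(W), 11(W) — all W, so L
n=20: →18(L), so W
n=21: →19(L), so W
n=22: →18(L), so W
n=23: →19(L), so W
n=24: →22(W), 20(W), 16(W) — all W, so L
n=25: →23(W), 21(W), 17(W) — all W, so L
n=26: →24(L), so W
n=27: →25(L), so W
n=28: →24(L), so W
n=29: →25(L), so W
n=30: →28(W), 26(W), 22(W) — all W, so L
n=31: →29(W), 27(W), 23(W) — all W, so L
n=32: →30(L), so W
n=33: →31(L), so W
n=34: →30(L), so W
n=35: →31(L), so W
n=36: →34(W), 32(W), 28(W) — all W, so L
n=37: →35(W), 33(W), 29(W) — all W, so L
The losing starting values of n are exactly the entries labelled L in this table (14 of them).

0, 1, 6, 7, 12, 13, 18, 19, 24, 25, 30, 31, 36, 37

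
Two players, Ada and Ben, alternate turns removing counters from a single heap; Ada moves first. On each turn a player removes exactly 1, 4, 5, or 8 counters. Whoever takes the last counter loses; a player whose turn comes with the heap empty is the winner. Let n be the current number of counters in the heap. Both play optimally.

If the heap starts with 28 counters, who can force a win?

Compute win/loss labels from the base case upward. A position with no move is W. Any other position is W if it can reach an L in one move, else L.
n=0: no move; the opponent has just taken the last counter and therefore loses → W
n=1: the only move is to 0(W), a W ⇒ L
n=2: can move to 1, which is L ⇒ W
n=3: the only move is to 2(W), a W ⇒ L
n=4: can move to 3, which is L ⇒ W
n=5: can move to 1, which is L ⇒ W
n=6: can move to 1, which is L ⇒ W
n=7: can move to 3, which is L ⇒ W
n=8: can move to 3, which is L ⇒ W
n=9: can move to 1, which is L ⇒ W
n=10: moves to 9(W), 6(W), 5(W), 2(W); every one is W ⇒ L
n=11: can move to 10, which is L ⇒ W
n=12: moves to 11(W), 8(W), 7(W), 4(W); every one is W ⇒ L
n=13: can move to 12, which is L ⇒ W
n=14: can move to 10, which is L ⇒ W
n=15: can move to 10, which is L ⇒ W
n=16: can move to 12, which is L ⇒ W
n=17: can move to 12, which is L ⇒ W
n=18: can move to 10, which is L ⇒ W
n=19: moves to 18(W), 15(W), 14(W), 11(W); every one is W ⇒ L
n=20: can move to 19, which is L ⇒ W
n=21: moves to 20(W), 17(W), 16(W), 13(W); every one is W ⇒ L
n=22: can move to 21, which is L ⇒ W
n=23: can move to 19, which is L ⇒ W
n=24: can move to 19, which is L ⇒ W
n=25: can move to 21, which is L ⇒ W
n=26: can move to 21, which is L ⇒ W
n=27: can move to 19, which is L ⇒ W
n=28: moves to 27(W), 24(W), 23(W), 20(W); every one is W ⇒ L
The starting position 28 is L: whatever Ada does, the opponent receives a W position.

Ben wins.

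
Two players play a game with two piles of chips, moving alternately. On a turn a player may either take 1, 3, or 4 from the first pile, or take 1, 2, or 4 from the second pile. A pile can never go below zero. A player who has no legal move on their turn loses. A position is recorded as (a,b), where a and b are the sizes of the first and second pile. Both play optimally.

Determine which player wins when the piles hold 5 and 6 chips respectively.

The first player wins.

Positions with no move are L. A position that does have a move is losing for the player to move precisely when every available move leads to a winning position for the opponent. Fill in the labels:
No move ever increases a pile, so every position that can arise here has a ≤ 5 and b ≤ 6; it is enough to label the cells with 0 ≤ a ≤ 5 and 0 ≤ b ≤ 6.
Every move lowers a or b (never raises either), so fill the grid row by row in increasing a, and left to right within a row: each cell's successors are then already labelled.
      b=0  b=1  b=2  b=3  b=4  b=5  b=6
a=0:    L    W    W    L    W    W    L
a=1:    W    L    W    W    L    W    W
a=2:    L    W    W    L    W    W    L
a=3:    W    L    W    W    L    W    W
a=4:    W    W    L    W    W    L    W
a=5:    W    W    W    W    W    W    W
Cells with no legal move (terminal, hence L): (0,0).
The remaining L cells, each justified by listing all of its moves:
(0,3): moves to (0,2)(W), (0,1)(W); every one is W ⇒ L
(0,6): moves to (0,5)(W), (0,4)(W), (0,2)(W); every one is W ⇒ L
(1,1): moves to (0,1)(W), (1,0)(W); every one is W ⇒ L
(1,4): moves to (0,4)(W), (1,3)(W), (1,2)(W), (1,0)(W); every one is W ⇒ L
(2,0): the only move is to (1,0)(W), a W ⇒ L
(2,3): moves to (1,3)(W), (2,2)(W), (2,1)(W); every one is W ⇒ L
(2,6): moves to (1,6)(W), (2,5)(W), (2,4)(W), (2,2)(W); every one is W ⇒ L
(3,1): moves to (2,1)(W), (0,1)(W), (3,0)(W); every one is W ⇒ L
(3,4): moves to (2,4)(W), (0,4)(W), (3,3)(W), (3,2)(W), (3,0)(W); every one is W ⇒ L
(4,2): moves to (3,2)(W), (1,2)(W), (0,2)(W), (4,1)(W), (4,0)(W); every one is W ⇒ L
(4,5): moves to (3,5)(W), (1,5)(W), (0,5)(W), (4,4)(W), (4,3)(W), (4,1)(W); every one is W ⇒ L
Every other cell has at least one move into one of the L cells above, so it is W.
From (5,6) the player to move can move to (2,6), reaching an L position.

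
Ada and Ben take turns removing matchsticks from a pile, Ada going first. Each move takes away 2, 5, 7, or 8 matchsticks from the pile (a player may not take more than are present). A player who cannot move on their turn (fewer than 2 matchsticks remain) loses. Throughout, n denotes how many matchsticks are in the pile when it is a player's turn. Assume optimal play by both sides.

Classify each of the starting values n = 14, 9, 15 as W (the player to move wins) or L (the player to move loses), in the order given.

14: L, 9: W, 15: W

Positions with no move are L. A position that does have a move is losing for the player to move precisely when every available move leads to a winning position for the opponent. Fill in the labels:
n=0: no move → L
n=1: no move → L
n=2: W (go to 0, an L position)
n=3: W (go to 1, an L position)
n=4: L (sole option 2(W) is W)
n=5: W (go to 0, an L position)
n=6: W (go to 4, an L position)
n=7: W (go to 0, an L position)
n=8: W (go to 1, an L position)
n=9: W (go to 4, an L position)
n=10: L (options 8(W), 5(W), 3(W), 2(W) are all W)
n=11: W (go to 4, an L position)
n=12: W (go to 10, an L position)
n=13: L (options 11(W), 8(W), 6(W), 5(W) are all W)
n=14: L (options 12(W), 9(W), 7(W), 6(W) are all W)
n=15: W (go to 13, an L position)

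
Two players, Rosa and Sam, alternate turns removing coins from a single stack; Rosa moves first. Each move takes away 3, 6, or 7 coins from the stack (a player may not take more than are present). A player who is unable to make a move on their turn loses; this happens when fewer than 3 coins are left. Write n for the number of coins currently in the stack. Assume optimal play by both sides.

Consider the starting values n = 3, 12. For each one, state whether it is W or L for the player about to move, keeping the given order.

Compute win/loss labels from the base case upward. A position with no move is L. Any other position is W if it can reach an L in one move, else L.
n=0: no move → L
n=1: no move → L
n=2: no move → L
n=3: reaches L-position 0 → W
n=4: reaches L-position 1 → W
n=5: reaches L-position 2 → W
n=6: reaches L-position 0 → W
n=7: reaches L-position 1 → W
n=8: reaches L-position 2 → W
n=9: reaches L-position 2 → W
n=10: only reaches 7(W), 4(W), 3(W), all W → L
n=11: only reaches 8(W), 5(W), 4(W), all W → L
n=12: only reaches 9(W), 6(W), 5(W), all W → L

3: W, 12: L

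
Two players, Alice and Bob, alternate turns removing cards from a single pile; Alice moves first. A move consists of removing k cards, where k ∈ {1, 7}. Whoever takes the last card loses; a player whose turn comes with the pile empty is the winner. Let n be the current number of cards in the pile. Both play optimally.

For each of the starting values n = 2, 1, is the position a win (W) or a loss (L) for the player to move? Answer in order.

2: W, 1: L

Use the standard recursion: the mover wins at a terminal position; elsewhere, the mover wins exactly when some move hands the opponent an L position.
n=0: no move; the opponent has just taken the last card and therefore loses → W
n=1: →0(W) only, which is W, so L
n=2: →1(L), so W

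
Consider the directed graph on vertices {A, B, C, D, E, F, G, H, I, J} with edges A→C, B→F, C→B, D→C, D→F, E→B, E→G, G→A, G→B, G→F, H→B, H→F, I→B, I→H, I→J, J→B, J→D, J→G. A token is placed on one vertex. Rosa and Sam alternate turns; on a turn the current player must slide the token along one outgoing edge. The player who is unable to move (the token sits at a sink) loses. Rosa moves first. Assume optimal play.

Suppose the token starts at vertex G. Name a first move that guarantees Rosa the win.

Classify positions by backward induction: terminal positions (no move available) are L. From any other position, the mover wins iff some move reaches an L.
Every edge goes from a vertex to one that appears earlier in the order F, B, C, D, H, A, G, J, I, E, so processing vertices in that order labels each vertex after all of its successors.
F: no outgoing edge → L
B: →F(L), so W
C: →B(W) only, which is W, so L
D: →C(L), so W
H: →F(L), so W
A: →C(L), so W
G: →F(L), so W
J: →G(W), D(W), B(W) — all W, so L
I: →J(L), so W
E: →G(W), B(W) — all W, so L
From G, the L positions reachable in one move are: F.

Move to F.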